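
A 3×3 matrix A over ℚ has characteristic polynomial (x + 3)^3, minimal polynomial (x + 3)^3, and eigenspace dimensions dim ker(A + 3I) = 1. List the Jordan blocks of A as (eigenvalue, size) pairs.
Jordan blocks: (-3, 3)

λ = -3: algebraic multiplicity 3 (exponent in χ_A), largest block size 3 (exponent in m_A), 1 block (geometric multiplicity). This forces block sizes [3].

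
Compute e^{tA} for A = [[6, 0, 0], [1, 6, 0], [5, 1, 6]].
e^{tA} = [[e^{6*t}, 0, 0], [t*e^{6*t}, e^{6*t}, 0], [t*(t + 10)*e^{6*t}/2, t*e^{6*t}, e^{6*t}]]

A has Jordan form J = [[6, 1, 0], [0, 6, 1], [0, 0, 6]] with A = PJP^{-1}, so e^{tA} = P e^{tJ} P^{-1}.

For a Jordan block J_k(λ), e^{tJ_k(λ)} = e^{λt} · (I + tN + t^2 N^2/2! + ... + t^{k-1} N^{k-1}/(k-1)!) where N is the nilpotent superdiagonal part.

Assembling the blocks and conjugating back gives the entries of e^{tA} as shown above.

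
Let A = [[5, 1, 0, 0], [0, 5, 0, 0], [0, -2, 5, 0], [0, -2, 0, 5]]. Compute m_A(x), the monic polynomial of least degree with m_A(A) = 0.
m_A(x) = (x - 5)^2

The characteristic polynomial factors as (x - 5)^4. The minimal polynomial is ∏(x - λ)^{k_λ} where k_λ is the size of the largest Jordan block at λ.

For λ = 5: rank(A - 5I) = 1, and the largest Jordan block has size 2 (the smallest k with rank((A - 5I)^k) = rank((A - 5I)^(k+1))).

So m_A(x) = (x - 5)^2.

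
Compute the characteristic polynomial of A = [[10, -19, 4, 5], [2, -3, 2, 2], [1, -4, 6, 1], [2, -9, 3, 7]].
χ_A(x) = (x - 5)^4

xI - A = [[x - 10, 19, -4, -5], [-2, x + 3, -2, -2], [-1, 4, x - 6, -1], [-2, 9, -3, x - 7]].

Expanding det(xI - A) along the first row:
det(xI - A) = + (x - 10)·det([[x + 3, -2, -2], [4, x - 6, -1], [9, -3, x - 7]]) - (19)·det([[-2, -2, -2], [-1, x - 6, -1], [-2, -3, x - 7]]) + (-4)·det([[-2, x + 3, -2], [-1, 4, -1], [-2, 9, x - 7]]) - (-5)·det([[-2, x + 3, -2], [-1, 4, x - 6], [-2, 9, -3]]).

Evaluating gives χ_A(x) = x^4 - 20x^3 + 150x^2 - 500x + 625 = (x - 5)^4.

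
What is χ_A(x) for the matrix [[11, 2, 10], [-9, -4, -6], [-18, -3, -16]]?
xI - A = [[x - 11, -2, -10], [9, x + 4, 6], [18, 3, x + 16]].

Expanding det(xI - A) along the first row:
det(xI - A) = + (x - 11)·det([[x + 4, 6], [3, x + 16]]) - (-2)·det([[9, 6], [18, x + 16]]) + (-10)·det([[9, x + 4], [18, 3]]).

Evaluating gives χ_A(x) = x^3 + 9x^2 + 24x + 16 = (x + 1)(x + 4)^2.

χ_A(x) = (x + 1)(x + 4)^2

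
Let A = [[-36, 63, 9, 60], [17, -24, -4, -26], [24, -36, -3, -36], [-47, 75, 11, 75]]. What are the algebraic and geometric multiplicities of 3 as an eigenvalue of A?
The characteristic polynomial is (x - 3)^4, so the factor x - 3 appears with exponent 4: the algebraic multiplicity is 4.

rank(A - 3I) = 2, so the eigenspace has dimension 4 - 2 = 2: the geometric multiplicity is 2.

Since 2 < 4, A is not diagonalizable.

algebraic multiplicity 4, geometric multiplicity 2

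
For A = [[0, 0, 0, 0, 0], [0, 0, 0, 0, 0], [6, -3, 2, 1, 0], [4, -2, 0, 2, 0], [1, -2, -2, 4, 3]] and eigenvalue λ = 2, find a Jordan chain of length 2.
v_1 = [[0, 0, 1, 1, 0]]^T, v_2 = [[0, 0, 1, 0, 2]]^T

We seek v_1 ∈ ker((A - 2I)^2) \ ker(A - 2I), then set v_{i+1} = (A - 2I) v_i.

One such chain is v_1 = [[0, 0, 1, 1, 0]]^T, v_2 = [[0, 0, 1, 0, 2]]^T. Check: (A - 2I) v_2 = [[0, 0, 0, 0, 0]]^T = 0.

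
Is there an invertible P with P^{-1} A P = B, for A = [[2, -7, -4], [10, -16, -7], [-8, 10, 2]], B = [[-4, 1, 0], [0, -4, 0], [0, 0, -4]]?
No.

Both have characteristic polynomial (x + 4)^3, but the minimal polynomial of A is (x + 4)^3 while the minimal polynomial of B is (x + 4)^2. The minimal polynomial is a similarity invariant, so A and B are not similar.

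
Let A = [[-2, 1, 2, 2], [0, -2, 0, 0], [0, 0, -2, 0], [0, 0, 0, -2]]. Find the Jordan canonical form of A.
The characteristic polynomial is det(xI - A) = (x + 2)^4, so the eigenvalues are -2 (algebraic multiplicity 4).

For λ = -2: rank(A + 2I) = 1, rank((A + 2I)^2) = 0. The eigenspace has dimension 4 - 1 = 3, so there are 3 Jordan blocks; the rank sequence gives block sizes [2, 1, 1].

Assembling the blocks gives the Jordan form J above.

J = [[-2, 1, 0, 0], [0, -2, 0, 0], [0, 0, -2, 0], [0, 0, 0, -2]]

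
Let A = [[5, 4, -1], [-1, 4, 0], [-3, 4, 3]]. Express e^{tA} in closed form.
A has Jordan form J = [[4, 1, 0], [0, 4, 1], [0, 0, 4]] with A = PJP^{-1}, so e^{tA} = P e^{tJ} P^{-1}.

For a Jordan block J_k(λ), e^{tJ_k(λ)} = e^{λt} · (I + tN + t^2 N^2/2! + ... + t^{k-1} N^{k-1}/(k-1)!) where N is the nilpotent superdiagonal part.

Assembling the blocks and conjugating back gives the entries of e^{tA} as shown above.

e^{tA} = [[(t + 1)*e^{4*t}, 4*t*e^{4*t}, -t*e^{4*t}], [t*(-t - 2)*e^{4*t}/2, (1 - 2*t^2)*e^{4*t}, t^2*e^{4*t}/2], [t*(-2*t - 3)*e^{4*t}, 4*t*(1 - 2*t)*e^{4*t}, (2*t^2 - t + 1)*e^{4*t}]]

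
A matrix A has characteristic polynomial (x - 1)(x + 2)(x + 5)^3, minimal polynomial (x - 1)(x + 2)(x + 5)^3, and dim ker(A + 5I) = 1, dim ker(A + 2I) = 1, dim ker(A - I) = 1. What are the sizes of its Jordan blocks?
λ = -5: algebraic multiplicity 3 (exponent in χ_A), largest block size 3 (exponent in m_A), 1 block (geometric multiplicity). This forces block sizes [3].
λ = -2: algebraic multiplicity 1 (exponent in χ_A), largest block size 1 (exponent in m_A), 1 block (geometric multiplicity). This forces block sizes [1].
λ = 1: algebraic multiplicity 1 (exponent in χ_A), largest block size 1 (exponent in m_A), 1 block (geometric multiplicity). This forces block sizes [1].

Jordan blocks: (-5, 3), (-2, 1), (1, 1)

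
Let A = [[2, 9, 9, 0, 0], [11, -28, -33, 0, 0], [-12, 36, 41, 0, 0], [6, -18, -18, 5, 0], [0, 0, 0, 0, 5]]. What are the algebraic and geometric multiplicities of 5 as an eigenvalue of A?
The characteristic polynomial is (x - 5)^5, so the factor x - 5 appears with exponent 5: the algebraic multiplicity is 5.

rank(A - 5I) = 1, so the eigenspace has dimension 5 - 1 = 4: the geometric multiplicity is 4.

Since 4 < 5, A is not diagonalizable.

algebraic multiplicity 5, geometric multiplicity 4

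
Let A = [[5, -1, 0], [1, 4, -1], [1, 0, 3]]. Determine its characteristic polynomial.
xI - A = [[x - 5, 1, 0], [-1, x - 4, 1], [-1, 0, x - 3]].

Expanding det(xI - A) along the first row:
det(xI - A) = + (x - 5)·det([[x - 4, 1], [0, x - 3]]) - (1)·det([[-1, 1], [-1, x - 3]]) + (0)·det([[-1, x - 4], [-1, 0]]).

Evaluating gives χ_A(x) = x^3 - 12x^2 + 48x - 64 = (x - 4)^3.

χ_A(x) = (x - 4)^3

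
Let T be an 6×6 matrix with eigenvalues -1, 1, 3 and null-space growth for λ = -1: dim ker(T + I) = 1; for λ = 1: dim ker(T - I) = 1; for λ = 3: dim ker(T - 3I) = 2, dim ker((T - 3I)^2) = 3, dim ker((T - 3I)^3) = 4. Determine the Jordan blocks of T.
λ = -1: successive nullity increments [1] count blocks of size ≥ k; block sizes are [1].
λ = 1: successive nullity increments [1] count blocks of size ≥ k; block sizes are [1].
λ = 3: successive nullity increments [2, 1, 1] count blocks of size ≥ k; block sizes are [3, 1].

Jordan blocks: (-1, 1), (1, 1), (3, 3), (3, 1)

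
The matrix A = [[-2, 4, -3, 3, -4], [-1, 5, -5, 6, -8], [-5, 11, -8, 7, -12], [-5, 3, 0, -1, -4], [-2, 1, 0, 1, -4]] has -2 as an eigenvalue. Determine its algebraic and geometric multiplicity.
The characteristic polynomial is (x + 2)^5, so the factor x + 2 appears with exponent 5: the algebraic multiplicity is 5.

rank(A + 2I) = 3, so the eigenspace has dimension 5 - 3 = 2: the geometric multiplicity is 2.

Since 2 < 5, A is not diagonalizable.

algebraic multiplicity 5, geometric multiplicity 2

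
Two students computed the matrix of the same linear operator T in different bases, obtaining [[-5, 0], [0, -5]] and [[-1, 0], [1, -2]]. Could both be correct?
No.

trace(A) = -10 but trace(B) = -3. The trace is a similarity invariant, so A and B are not similar.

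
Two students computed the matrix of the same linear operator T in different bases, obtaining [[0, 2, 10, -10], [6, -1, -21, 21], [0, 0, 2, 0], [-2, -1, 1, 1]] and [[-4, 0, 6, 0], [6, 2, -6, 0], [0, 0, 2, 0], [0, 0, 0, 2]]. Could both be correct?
Both have characteristic polynomial (x - 2)^3(x + 4), but the minimal polynomial of A is (x - 2)^2(x + 4) while the minimal polynomial of B is (x - 2)(x + 4). The minimal polynomial is a similarity invariant, so A and B are not similar.

No.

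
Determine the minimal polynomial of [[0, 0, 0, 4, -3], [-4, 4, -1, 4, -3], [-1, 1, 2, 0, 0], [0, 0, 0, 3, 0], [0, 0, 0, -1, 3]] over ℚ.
The characteristic polynomial factors as x(x - 3)^4. The minimal polynomial is ∏(x - λ)^{k_λ} where k_λ is the size of the largest Jordan block at λ.

For λ = 0: rank(A) = 4, and the largest Jordan block has size 1 (the smallest k with rank(A^k) = rank(A^(k+1))).
For λ = 3: rank(A - 3I) = 3, and the largest Jordan block has size 2 (the smallest k with rank((A - 3I)^k) = rank((A - 3I)^(k+1))).

So m_A(x) = x(x - 3)^2.

m_A(x) = x(x - 3)^2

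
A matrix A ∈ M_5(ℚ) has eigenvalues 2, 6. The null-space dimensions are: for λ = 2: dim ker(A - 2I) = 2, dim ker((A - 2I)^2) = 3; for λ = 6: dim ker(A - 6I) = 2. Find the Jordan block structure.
Jordan blocks: (2, 2), (2, 1), (6, 1), (6, 1)

λ = 2: successive nullity increments [2, 1] count blocks of size ≥ k; block sizes are [2, 1].
λ = 6: successive nullity increments [2] count blocks of size ≥ k; block sizes are [1, 1].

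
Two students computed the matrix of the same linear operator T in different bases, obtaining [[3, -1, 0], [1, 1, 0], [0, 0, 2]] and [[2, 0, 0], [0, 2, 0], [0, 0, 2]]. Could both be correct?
No.

Both have characteristic polynomial (x - 2)^3, but the minimal polynomial of A is (x - 2)^2 while the minimal polynomial of B is x - 2. The minimal polynomial is a similarity invariant, so A and B are not similar.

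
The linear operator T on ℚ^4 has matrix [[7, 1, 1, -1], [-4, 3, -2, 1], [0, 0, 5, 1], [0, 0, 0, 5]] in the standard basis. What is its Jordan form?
J = [[5, 1, 0, 0], [0, 5, 0, 0], [0, 0, 5, 1], [0, 0, 0, 5]]

The characteristic polynomial is det(xI - A) = (x - 5)^4, so the eigenvalues are 5 (algebraic multiplicity 4).

For λ = 5: rank(A - 5I) = 2, rank((A - 5I)^2) = 0. The eigenspace has dimension 4 - 2 = 2, so there are 2 Jordan blocks; the rank sequence gives block sizes [2, 2].

Assembling the blocks gives the Jordan form J above.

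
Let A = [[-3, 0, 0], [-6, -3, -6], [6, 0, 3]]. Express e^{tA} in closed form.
A has Jordan form J = [[-3, 0, 0], [0, -3, 0], [0, 0, 3]] with A = PJP^{-1}, so e^{tA} = P e^{tJ} P^{-1}.

For a Jordan block J_k(λ), e^{tJ_k(λ)} = e^{λt} · (I + tN + t^2 N^2/2! + ... + t^{k-1} N^{k-1}/(k-1)!) where N is the nilpotent superdiagonal part.

Assembling the blocks and conjugating back gives the entries of e^{tA} as shown above.

e^{tA} = [[e^{-3*t}, 0, 0], [-2*sinh(3*t), e^{-3*t}, -2*sinh(3*t)], [2*sinh(3*t), 0, e^{3*t}]]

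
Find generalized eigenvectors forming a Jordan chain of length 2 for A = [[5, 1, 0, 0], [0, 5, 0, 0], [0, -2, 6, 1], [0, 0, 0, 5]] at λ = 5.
v_1 = [[-2, 1, 0, 2]]^T, v_2 = [[1, 0, 0, 0]]^T

We seek v_1 ∈ ker((A - 5I)^2) \ ker(A - 5I), then set v_{i+1} = (A - 5I) v_i.

One such chain is v_1 = [[-2, 1, 0, 2]]^T, v_2 = [[1, 0, 0, 0]]^T. Check: (A - 5I) v_2 = [[0, 0, 0, 0]]^T = 0.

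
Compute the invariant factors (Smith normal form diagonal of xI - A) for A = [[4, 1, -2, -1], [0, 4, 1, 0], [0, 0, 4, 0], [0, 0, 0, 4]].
The Jordan structure of A has elementary divisors (x - 4)^3, (x - 4). Arranging the block sizes at each eigenvalue in decreasing order and taking row products gives the invariant factors.

Invariant factors (smallest first, each dividing the next): x - 4, (x - 4)^3.

Check: the last factor (x - 4)^3 is the minimal polynomial, and the product (x - 4)^4 is the characteristic polynomial.

x - 4, (x - 4)^3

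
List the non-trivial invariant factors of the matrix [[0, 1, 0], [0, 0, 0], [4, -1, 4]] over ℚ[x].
x^2(x - 4)

The Jordan structure of A has elementary divisors x^2, (x - 4). Arranging the block sizes at each eigenvalue in decreasing order and taking row products gives the invariant factors.

Invariant factors (smallest first, each dividing the next): x^2(x - 4).

Check: the last factor x^2(x - 4) is the minimal polynomial, and the product x^2(x - 4) is the characteristic polynomial.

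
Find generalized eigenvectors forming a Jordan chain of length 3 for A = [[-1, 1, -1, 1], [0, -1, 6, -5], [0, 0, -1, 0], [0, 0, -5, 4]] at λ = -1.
We seek v_1 ∈ ker((A + I)^3) \ ker((A + I)^2), then set v_{i+1} = (A + I) v_i.

One such chain is v_1 = [[0, 0, 1, 1]]^T, v_2 = [[0, 1, 0, 0]]^T, v_3 = [[1, 0, 0, 0]]^T. Check: (A + I) v_3 = [[0, 0, 0, 0]]^T = 0.

v_1 = [[0, 0, 1, 1]]^T, v_2 = [[0, 1, 0, 0]]^T, v_3 = [[1, 0, 0, 0]]^T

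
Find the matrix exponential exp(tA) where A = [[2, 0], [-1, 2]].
e^{tA} = [[e^{2*t}, 0], [-t*e^{2*t}, e^{2*t}]]

A has Jordan form J = [[2, 1], [0, 2]] with A = PJP^{-1}, so e^{tA} = P e^{tJ} P^{-1}.

For a Jordan block J_k(λ), e^{tJ_k(λ)} = e^{λt} · (I + tN + t^2 N^2/2! + ... + t^{k-1} N^{k-1}/(k-1)!) where N is the nilpotent superdiagonal part.

Assembling the blocks and conjugating back gives the entries of e^{tA} as shown above.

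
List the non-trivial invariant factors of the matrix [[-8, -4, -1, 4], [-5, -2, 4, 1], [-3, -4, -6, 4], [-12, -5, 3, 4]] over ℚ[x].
(x + 1)^2(x + 5)^2

The Jordan structure of A has elementary divisors (x + 5)^2, (x + 1)^2. Arranging the block sizes at each eigenvalue in decreasing order and taking row products gives the invariant factors.

Invariant factors (smallest first, each dividing the next): (x + 1)^2(x + 5)^2.

Check: the last factor (x + 1)^2(x + 5)^2 is the minimal polynomial, and the product (x + 1)^2(x + 5)^2 is the characteristic polynomial.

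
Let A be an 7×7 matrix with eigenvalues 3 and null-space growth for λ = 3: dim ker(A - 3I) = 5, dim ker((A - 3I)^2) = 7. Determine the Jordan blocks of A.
Jordan blocks: (3, 2), (3, 2), (3, 1), (3, 1), (3, 1)

λ = 3: successive nullity increments [5, 2] count blocks of size ≥ k; block sizes are [2, 2, 1, 1, 1].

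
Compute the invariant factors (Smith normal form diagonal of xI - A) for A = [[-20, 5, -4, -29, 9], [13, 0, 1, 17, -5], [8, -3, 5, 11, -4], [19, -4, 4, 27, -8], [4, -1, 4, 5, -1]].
The Jordan structure of A has elementary divisors (x - 1)^3, (x - 4), (x - 4). Arranging the block sizes at each eigenvalue in decreasing order and taking row products gives the invariant factors.

Invariant factors (smallest first, each dividing the next): x - 4, (x - 4)(x - 1)^3.

Check: the last factor (x - 4)(x - 1)^3 is the minimal polynomial, and the product (x - 4)^2(x - 1)^3 is the characteristic polynomial.

x - 4, (x - 4)(x - 1)^3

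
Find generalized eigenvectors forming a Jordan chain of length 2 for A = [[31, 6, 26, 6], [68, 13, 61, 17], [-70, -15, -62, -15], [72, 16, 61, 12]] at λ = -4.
v_1 = [[-2, -5, 5, -5]]^T, v_2 = [[0, -1, 0, 1]]^T

We seek v_1 ∈ ker((A + 4I)^2) \ ker(A + 4I), then set v_{i+1} = (A + 4I) v_i.

One such chain is v_1 = [[-2, -5, 5, -5]]^T, v_2 = [[0, -1, 0, 1]]^T. Check: (A + 4I) v_2 = [[0, 0, 0, 0]]^T = 0.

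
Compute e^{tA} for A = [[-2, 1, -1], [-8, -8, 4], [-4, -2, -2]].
e^{tA} = [[(2*t + 1)*e^{-4*t}, t*e^{-4*t}, -t*e^{-4*t}], [-8*t*e^{-4*t}, (1 - 4*t)*e^{-4*t}, 4*t*e^{-4*t}], [-4*t*e^{-4*t}, -2*t*e^{-4*t}, (2*t + 1)*e^{-4*t}]]

A has Jordan form J = [[-4, 1, 0], [0, -4, 0], [0, 0, -4]] with A = PJP^{-1}, so e^{tA} = P e^{tJ} P^{-1}.

For a Jordan block J_k(λ), e^{tJ_k(λ)} = e^{λt} · (I + tN + t^2 N^2/2! + ... + t^{k-1} N^{k-1}/(k-1)!) where N is the nilpotent superdiagonal part.

Assembling the blocks and conjugating back gives the entries of e^{tA} as shown above.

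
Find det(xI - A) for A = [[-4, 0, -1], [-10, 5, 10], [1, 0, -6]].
χ_A(x) = (x - 5)(x + 5)^2

xI - A = [[x + 4, 0, 1], [10, x - 5, -10], [-1, 0, x + 6]].

Expanding det(xI - A) along the first row:
det(xI - A) = + (x + 4)·det([[x - 5, -10], [0, x + 6]]) - (0)·det([[10, -10], [-1, x + 6]]) + (1)·det([[10, x - 5], [-1, 0]]).

Evaluating gives χ_A(x) = x^3 + 5x^2 - 25x - 125 = (x - 5)(x + 5)^2.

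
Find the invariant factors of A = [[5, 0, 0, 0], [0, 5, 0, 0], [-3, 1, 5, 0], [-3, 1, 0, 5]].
The Jordan structure of A has elementary divisors (x - 5)^2, (x - 5), (x - 5). Arranging the block sizes at each eigenvalue in decreasing order and taking row products gives the invariant factors.

Invariant factors (smallest first, each dividing the next): x - 5, x - 5, (x - 5)^2.

Check: the last factor (x - 5)^2 is the minimal polynomial, and the product (x - 5)^4 is the characteristic polynomial.

x - 5, x - 5, (x - 5)^2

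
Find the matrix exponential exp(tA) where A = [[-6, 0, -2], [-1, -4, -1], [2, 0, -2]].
A has Jordan form J = [[-4, 1, 0], [0, -4, 0], [0, 0, -4]] with A = PJP^{-1}, so e^{tA} = P e^{tJ} P^{-1}.

For a Jordan block J_k(λ), e^{tJ_k(λ)} = e^{λt} · (I + tN + t^2 N^2/2! + ... + t^{k-1} N^{k-1}/(k-1)!) where N is the nilpotent superdiagonal part.

Assembling the blocks and conjugating back gives the entries of e^{tA} as shown above.

e^{tA} = [[(1 - 2*t)*e^{-4*t}, 0, -2*t*e^{-4*t}], [-t*e^{-4*t}, e^{-4*t}, -t*e^{-4*t}], [2*t*e^{-4*t}, 0, (2*t + 1)*e^{-4*t}]]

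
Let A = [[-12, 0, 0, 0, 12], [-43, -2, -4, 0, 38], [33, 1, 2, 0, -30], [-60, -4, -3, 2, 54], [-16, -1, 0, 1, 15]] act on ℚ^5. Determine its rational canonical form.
R = [[0, 0, 0, 0, 12], [1, 0, 0, 0, 14], [0, 1, 0, 0, -18], [0, 0, 1, 0, -2], [0, 0, 0, 1, 5]]

The invariant factors of A (the non-unit diagonal entries of the Smith normal form of xI - A over ℚ[x]) are (x - 3)(x - 2)(x^3 - 4x - 2), each dividing the next. The characteristic polynomial is their product, (x - 3)(x - 2)(x^3 - 4x - 2).

The rational canonical form is the block-diagonal matrix of companion matrices C(f_i):
R = [[0, 0, 0, 0, 12], [1, 0, 0, 0, 14], [0, 1, 0, 0, -18], [0, 0, 1, 0, -2], [0, 0, 0, 1, 5]].

Note the characteristic polynomial does not split into linear factors over ℚ, so A has no Jordan form over ℚ; the rational canonical form exists over any field.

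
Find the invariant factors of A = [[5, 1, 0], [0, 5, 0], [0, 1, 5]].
x - 5, (x - 5)^2

The Jordan structure of A has elementary divisors (x - 5)^2, (x - 5). Arranging the block sizes at each eigenvalue in decreasing order and taking row products gives the invariant factors.

Invariant factors (smallest first, each dividing the next): x - 5, (x - 5)^2.

Check: the last factor (x - 5)^2 is the minimal polynomial, and the product (x - 5)^3 is the characteristic polynomial.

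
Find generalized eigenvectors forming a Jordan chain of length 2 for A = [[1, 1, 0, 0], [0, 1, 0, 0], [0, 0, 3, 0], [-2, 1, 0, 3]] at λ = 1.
We seek v_1 ∈ ker((A - I)^2) \ ker(A - I), then set v_{i+1} = (A - I) v_i.

One such chain is v_1 = [[2, 1, 0, 2]]^T, v_2 = [[1, 0, 0, 1]]^T. Check: (A - I) v_2 = [[0, 0, 0, 0]]^T = 0.

v_1 = [[2, 1, 0, 2]]^T, v_2 = [[1, 0, 0, 1]]^T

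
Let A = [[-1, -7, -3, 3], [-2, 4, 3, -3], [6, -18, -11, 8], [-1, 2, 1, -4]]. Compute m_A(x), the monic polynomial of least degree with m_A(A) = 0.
The characteristic polynomial factors as (x + 3)^4. The minimal polynomial is ∏(x - λ)^{k_λ} where k_λ is the size of the largest Jordan block at λ.

For λ = -3: rank(A + 3I) = 2, and the largest Jordan block has size 3 (the smallest k with rank((A + 3I)^k) = rank((A + 3I)^(k+1))).

So m_A(x) = (x + 3)^3.

m_A(x) = (x + 3)^3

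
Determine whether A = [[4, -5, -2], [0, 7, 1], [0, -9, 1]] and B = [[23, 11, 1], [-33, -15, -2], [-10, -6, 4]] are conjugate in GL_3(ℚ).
Two matrices over a field are similar if and only if they have the same invariant factors.

Both A and B have characteristic polynomial (x - 4)^3 and minimal polynomial (x - 4)^3. Computing further, both have invariant factors (x - 4)^3. Hence A and B are similar.

Yes.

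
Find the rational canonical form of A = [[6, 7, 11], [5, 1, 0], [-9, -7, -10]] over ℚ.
The invariant factors of A (the non-unit diagonal entries of the Smith normal form of xI - A over ℚ[x]) are (x - 1)(x + 2)^2, each dividing the next. The characteristic polynomial is their product, (x - 1)(x + 2)^2.

The rational canonical form is the block-diagonal matrix of companion matrices C(f_i):
R = [[0, 0, 4], [1, 0, 0], [0, 1, -3]].

R = [[0, 0, 4], [1, 0, 0], [0, 1, -3]]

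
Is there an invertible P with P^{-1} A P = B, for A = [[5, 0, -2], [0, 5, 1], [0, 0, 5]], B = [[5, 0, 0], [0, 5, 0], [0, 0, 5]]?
Both have characteristic polynomial (x - 5)^3, but the minimal polynomial of A is (x - 5)^2 while the minimal polynomial of B is x - 5. The minimal polynomial is a similarity invariant, so A and B are not similar.

No.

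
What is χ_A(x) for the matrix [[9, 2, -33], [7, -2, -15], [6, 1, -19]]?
χ_A(x) = (x + 4)^3

xI - A = [[x - 9, -2, 33], [-7, x + 2, 15], [-6, -1, x + 19]].

Expanding det(xI - A) along the first row:
det(xI - A) = + (x - 9)·det([[x + 2, 15], [-1, x + 19]]) - (-2)·det([[-7, 15], [-6, x + 19]]) + (33)·det([[-7, x + 2], [-6, -1]]).

Evaluating gives χ_A(x) = x^3 + 12x^2 + 48x + 64 = (x + 4)^3.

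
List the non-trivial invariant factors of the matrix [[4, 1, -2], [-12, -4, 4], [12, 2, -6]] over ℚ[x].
The Jordan structure of A has elementary divisors (x + 2)^2, (x + 2). Arranging the block sizes at each eigenvalue in decreasing order and taking row products gives the invariant factors.

Invariant factors (smallest first, each dividing the next): x + 2, (x + 2)^2.

Check: the last factor (x + 2)^2 is the minimal polynomial, and the product (x + 2)^3 is the characteristic polynomial.

x + 2, (x + 2)^2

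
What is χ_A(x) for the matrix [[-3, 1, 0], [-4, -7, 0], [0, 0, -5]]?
xI - A = [[x + 3, -1, 0], [4, x + 7, 0], [0, 0, x + 5]].

Expanding det(xI - A) along the first row:
det(xI - A) = + (x + 3)·det([[x + 7, 0], [0, x + 5]]) - (-1)·det([[4, 0], [0, x + 5]]) + (0)·det([[4, x + 7], [0, 0]]).

Evaluating gives χ_A(x) = x^3 + 15x^2 + 75x + 125 = (x + 5)^3.

χ_A(x) = (x + 5)^3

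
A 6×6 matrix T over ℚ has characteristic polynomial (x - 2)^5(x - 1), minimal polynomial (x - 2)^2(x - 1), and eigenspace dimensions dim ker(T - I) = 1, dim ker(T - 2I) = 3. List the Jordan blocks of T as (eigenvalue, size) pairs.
λ = 1: algebraic multiplicity 1 (exponent in χ_T), largest block size 1 (exponent in m_T), 1 block (geometric multiplicity). This forces block sizes [1].
λ = 2: algebraic multiplicity 5 (exponent in χ_T), largest block size 2 (exponent in m_T), 3 blocks (geometric multiplicity). These force block sizes [2, 2, 1].

Jordan blocks: (1, 1), (2, 2), (2, 2), (2, 1)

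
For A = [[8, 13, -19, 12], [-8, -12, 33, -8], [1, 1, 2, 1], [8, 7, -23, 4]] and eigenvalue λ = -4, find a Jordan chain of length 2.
v_1 = [[0, 1, 0, -1]]^T, v_2 = [[1, 0, 0, -1]]^T

We seek v_1 ∈ ker((A + 4I)^2) \ ker(A + 4I), then set v_{i+1} = (A + 4I) v_i.

One such chain is v_1 = [[0, 1, 0, -1]]^T, v_2 = [[1, 0, 0, -1]]^T. Check: (A + 4I) v_2 = [[0, 0, 0, 0]]^T = 0.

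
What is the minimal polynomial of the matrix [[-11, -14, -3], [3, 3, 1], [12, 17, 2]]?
The characteristic polynomial factors as (x + 2)^3. The minimal polynomial is ∏(x - λ)^{k_λ} where k_λ is the size of the largest Jordan block at λ.

For λ = -2: rank(A + 2I) = 2, and the largest Jordan block has size 3 (the smallest k with rank((A + 2I)^k) = rank((A + 2I)^(k+1))).

So m_A(x) = (x + 2)^3.

m_A(x) = (x + 2)^3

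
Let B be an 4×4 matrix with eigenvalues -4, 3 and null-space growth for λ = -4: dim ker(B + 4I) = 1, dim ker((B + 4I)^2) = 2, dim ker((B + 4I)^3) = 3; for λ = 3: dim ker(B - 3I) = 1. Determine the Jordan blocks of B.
Jordan blocks: (-4, 3), (3, 1)

λ = -4: successive nullity increments [1, 1, 1] count blocks of size ≥ k; block sizes are [3].
λ = 3: successive nullity increments [1] count blocks of size ≥ k; block sizes are [1].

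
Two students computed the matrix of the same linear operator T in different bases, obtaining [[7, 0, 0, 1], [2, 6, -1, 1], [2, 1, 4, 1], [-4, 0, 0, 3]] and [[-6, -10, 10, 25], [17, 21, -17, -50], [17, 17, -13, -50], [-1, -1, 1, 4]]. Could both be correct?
No.

trace(A) = 20 but trace(B) = 6. The trace is a similarity invariant, so A and B are not similar.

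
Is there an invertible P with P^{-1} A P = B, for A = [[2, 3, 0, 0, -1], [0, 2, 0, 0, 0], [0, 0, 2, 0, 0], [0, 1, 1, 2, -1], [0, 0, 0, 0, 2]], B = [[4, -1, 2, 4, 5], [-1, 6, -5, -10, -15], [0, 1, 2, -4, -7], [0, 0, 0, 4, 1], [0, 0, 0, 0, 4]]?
trace(A) = 10 but trace(B) = 20. The trace is a similarity invariant, so A and B are not similar.

No.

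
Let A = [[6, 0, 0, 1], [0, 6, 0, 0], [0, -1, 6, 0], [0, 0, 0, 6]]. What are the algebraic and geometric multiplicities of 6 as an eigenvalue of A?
algebraic multiplicity 4, geometric multiplicity 2

The characteristic polynomial is (x - 6)^4, so the factor x - 6 appears with exponent 4: the algebraic multiplicity is 4.

rank(A - 6I) = 2, so the eigenspace has dimension 4 - 2 = 2: the geometric multiplicity is 2.

Since 2 < 4, A is not diagonalizable.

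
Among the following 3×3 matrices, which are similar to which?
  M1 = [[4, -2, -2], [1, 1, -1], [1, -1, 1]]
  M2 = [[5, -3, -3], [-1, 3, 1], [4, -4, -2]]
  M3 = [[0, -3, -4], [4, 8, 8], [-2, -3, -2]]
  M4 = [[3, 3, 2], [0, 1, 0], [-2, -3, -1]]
2 classes: {M1, M2, M3}, {M4}

Characteristic polynomials: χ_{M1} = (x - 2)^3, χ_{M2} = (x - 2)^3, χ_{M3} = (x - 2)^3, χ_{M4} = (x - 1)^3.

{M1, M2, M3}: invariant factors x - 2, (x - 2)^2.

{M4}: invariant factors x - 1, (x - 1)^2.

Matrices are similar if and only if their invariant-factor lists agree; the partition into similarity classes is {M1, M2, M3}, {M4}.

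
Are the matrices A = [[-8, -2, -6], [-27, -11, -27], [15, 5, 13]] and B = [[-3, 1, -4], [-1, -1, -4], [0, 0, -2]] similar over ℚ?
Two matrices over a field are similar if and only if they have the same invariant factors.

Both A and B have characteristic polynomial (x + 2)^3 and minimal polynomial (x + 2)^2. Computing further, both have invariant factors x + 2, (x + 2)^2. Hence A and B are similar.

Yes.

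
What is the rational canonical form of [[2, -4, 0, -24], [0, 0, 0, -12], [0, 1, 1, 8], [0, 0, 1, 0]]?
The invariant factors of A (the non-unit diagonal entries of the Smith normal form of xI - A over ℚ[x]) are x - 2, (x - 2)^2(x + 3), each dividing the next. The characteristic polynomial is their product, (x - 2)^3(x + 3).

The rational canonical form is the block-diagonal matrix of companion matrices C(f_i):
R = [[2, 0, 0, 0], [0, 0, 0, -12], [0, 1, 0, 8], [0, 0, 1, 1]].

R = [[2, 0, 0, 0], [0, 0, 0, -12], [0, 1, 0, 8], [0, 0, 1, 1]]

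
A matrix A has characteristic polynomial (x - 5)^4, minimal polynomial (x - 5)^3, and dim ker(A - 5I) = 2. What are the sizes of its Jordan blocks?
Jordan blocks: (5, 3), (5, 1)

λ = 5: algebraic multiplicity 4 (exponent in χ_A), largest block size 3 (exponent in m_A), 2 blocks (geometric multiplicity). These force block sizes [3, 1].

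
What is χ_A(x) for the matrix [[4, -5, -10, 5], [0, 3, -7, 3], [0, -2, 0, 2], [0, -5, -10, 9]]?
χ_A(x) = (x - 4)^4

xI - A = [[x - 4, 5, 10, -5], [0, x - 3, 7, -3], [0, 2, x, -2], [0, 5, 10, x - 9]].

Expanding det(xI - A) along the first row:
det(xI - A) = + (x - 4)·det([[x - 3, 7, -3], [2, x, -2], [5, 10, x - 9]]) - (5)·det([[0, 7, -3], [0, x, -2], [0, 10, x - 9]]) + (10)·det([[0, x - 3, -3], [0, 2, -2], [0, 5, x - 9]]) - (-5)·det([[0, x - 3, 7], [0, 2, x], [0, 5, 10]]).

Evaluating gives χ_A(x) = x^4 - 16x^3 + 96x^2 - 256x + 256 = (x - 4)^4.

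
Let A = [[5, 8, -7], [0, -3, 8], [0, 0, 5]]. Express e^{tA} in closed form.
A has Jordan form J = [[-3, 0, 0], [0, 5, 1], [0, 0, 5]] with A = PJP^{-1}, so e^{tA} = P e^{tJ} P^{-1}.

For a Jordan block J_k(λ), e^{tJ_k(λ)} = e^{λt} · (I + tN + t^2 N^2/2! + ... + t^{k-1} N^{k-1}/(k-1)!) where N is the nilpotent superdiagonal part.

Assembling the blocks and conjugating back gives the entries of e^{tA} as shown above.

e^{tA} = [[e^{5*t}, (e^{8*t} - 1)*e^{-3*t}, ((t - 1)*e^{8*t} + 1)*e^{-3*t}], [0, e^{-3*t}, (e^{8*t} - 1)*e^{-3*t}], [0, 0, e^{5*t}]]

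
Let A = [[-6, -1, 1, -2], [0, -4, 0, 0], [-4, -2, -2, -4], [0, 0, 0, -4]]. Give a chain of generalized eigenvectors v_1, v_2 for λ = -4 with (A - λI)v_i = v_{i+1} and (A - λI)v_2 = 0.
We seek v_1 ∈ ker((A + 4I)^2) \ ker(A + 4I), then set v_{i+1} = (A + 4I) v_i.

One such chain is v_1 = [[0, -1, 0, 0]]^T, v_2 = [[1, 0, 2, 0]]^T. Check: (A + 4I) v_2 = [[0, 0, 0, 0]]^T = 0.

v_1 = [[0, -1, 0, 0]]^T, v_2 = [[1, 0, 2, 0]]^T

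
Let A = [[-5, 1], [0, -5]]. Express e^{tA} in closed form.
A has Jordan form J = [[-5, 1], [0, -5]] with A = PJP^{-1}, so e^{tA} = P e^{tJ} P^{-1}.

For a Jordan block J_k(λ), e^{tJ_k(λ)} = e^{λt} · (I + tN + t^2 N^2/2! + ... + t^{k-1} N^{k-1}/(k-1)!) where N is the nilpotent superdiagonal part.

Assembling the blocks and conjugating back gives the entries of e^{tA} as shown above.

e^{tA} = [[e^{-5*t}, t*e^{-5*t}], [0, e^{-5*t}]]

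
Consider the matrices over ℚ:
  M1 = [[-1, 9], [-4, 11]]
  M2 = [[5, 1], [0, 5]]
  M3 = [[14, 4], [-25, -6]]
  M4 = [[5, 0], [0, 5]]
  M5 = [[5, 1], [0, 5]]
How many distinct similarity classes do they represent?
3 classes: {M1, M2, M5}, {M3}, {M4}

Characteristic polynomials: χ_{M1} = (x - 5)^2, χ_{M2} = (x - 5)^2, χ_{M3} = (x - 4)^2, χ_{M4} = (x - 5)^2, χ_{M5} = (x - 5)^2.

{M1, M2, M5}: invariant factors (x - 5)^2.

{M3}: invariant factors (x - 4)^2.

{M4}: invariant factors x - 5, x - 5.

Matrices are similar if and only if their invariant-factor lists agree; the partition into similarity classes is {M1, M2, M5}, {M3}, {M4}.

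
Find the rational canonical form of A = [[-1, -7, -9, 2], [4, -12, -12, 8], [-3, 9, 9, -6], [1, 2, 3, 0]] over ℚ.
The invariant factors of A (the non-unit diagonal entries of the Smith normal form of xI - A over ℚ[x]) are x(x + 2), x(x + 2), each dividing the next. The characteristic polynomial is their product, x^2(x + 2)^2.

The rational canonical form is the block-diagonal matrix of companion matrices C(f_i):
R = [[0, 0, 0, 0], [1, -2, 0, 0], [0, 0, 0, 0], [0, 0, 1, -2]].

R = [[0, 0, 0, 0], [1, -2, 0, 0], [0, 0, 0, 0], [0, 0, 1, -2]]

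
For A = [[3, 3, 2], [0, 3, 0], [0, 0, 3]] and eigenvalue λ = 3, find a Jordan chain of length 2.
We seek v_1 ∈ ker((A - 3I)^2) \ ker(A - 3I), then set v_{i+1} = (A - 3I) v_i.

One such chain is v_1 = [[1, 1, -1]]^T, v_2 = [[1, 0, 0]]^T. Check: (A - 3I) v_2 = [[0, 0, 0]]^T = 0.

v_1 = [[1, 1, -1]]^T, v_2 = [[1, 0, 0]]^T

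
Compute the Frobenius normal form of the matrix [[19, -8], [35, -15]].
R = [[0, 5], [1, 4]]

The invariant factors of A (the non-unit diagonal entries of the Smith normal form of xI - A over ℚ[x]) are (x - 5)(x + 1), each dividing the next. The characteristic polynomial is their product, (x - 5)(x + 1).

The rational canonical form is the block-diagonal matrix of companion matrices C(f_i):
R = [[0, 5], [1, 4]].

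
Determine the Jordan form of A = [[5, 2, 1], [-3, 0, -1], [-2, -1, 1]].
J = [[2, 1, 0], [0, 2, 1], [0, 0, 2]]

The characteristic polynomial is det(xI - A) = (x - 2)^3, so the eigenvalues are 2 (algebraic multiplicity 3).

For λ = 2: rank(A - 2I) = 2, rank((A - 2I)^2) = 1, rank((A - 2I)^3) = 0. The eigenspace has dimension 3 - 2 = 1, so there is 1 Jordan block; the rank sequence gives block sizes [3].

Assembling the blocks gives the Jordan form J above.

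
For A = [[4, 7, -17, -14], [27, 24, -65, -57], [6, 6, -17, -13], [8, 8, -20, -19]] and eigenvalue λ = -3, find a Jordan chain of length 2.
We seek v_1 ∈ ker((A + 3I)^2) \ ker(A + 3I), then set v_{i+1} = (A + 3I) v_i.

One such chain is v_1 = [[2, 7, 2, 2]]^T, v_2 = [[1, -1, 0, 0]]^T. Check: (A + 3I) v_2 = [[0, 0, 0, 0]]^T = 0.

v_1 = [[2, 7, 2, 2]]^T, v_2 = [[1, -1, 0, 0]]^T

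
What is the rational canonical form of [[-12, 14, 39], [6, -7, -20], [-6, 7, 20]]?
The invariant factors of A (the non-unit diagonal entries of the Smith normal form of xI - A over ℚ[x]) are x(x - 3)(x + 2), each dividing the next. The characteristic polynomial is their product, x(x - 3)(x + 2).

The rational canonical form is the block-diagonal matrix of companion matrices C(f_i):
R = [[0, 0, 0], [1, 0, 6], [0, 1, 1]].

R = [[0, 0, 0], [1, 0, 6], [0, 1, 1]]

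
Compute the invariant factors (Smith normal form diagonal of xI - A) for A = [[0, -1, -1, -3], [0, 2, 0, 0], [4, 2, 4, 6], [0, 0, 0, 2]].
x - 2, x - 2, (x - 2)^2

The Jordan structure of A has elementary divisors (x - 2)^2, (x - 2), (x - 2). Arranging the block sizes at each eigenvalue in decreasing order and taking row products gives the invariant factors.

Invariant factors (smallest first, each dividing the next): x - 2, x - 2, (x - 2)^2.

Check: the last factor (x - 2)^2 is the minimal polynomial, and the product (x - 2)^4 is the characteristic polynomial.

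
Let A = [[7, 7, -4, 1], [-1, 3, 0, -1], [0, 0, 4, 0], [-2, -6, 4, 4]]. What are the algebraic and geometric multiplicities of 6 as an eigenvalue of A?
The characteristic polynomial is (x - 6)(x - 4)^3, so the factor x - 6 appears with exponent 1: the algebraic multiplicity is 1.

rank(A - 6I) = 3, so the eigenspace has dimension 4 - 3 = 1: the geometric multiplicity is 1.

algebraic multiplicity 1, geometric multiplicity 1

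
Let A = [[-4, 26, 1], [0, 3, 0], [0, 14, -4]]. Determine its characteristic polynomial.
χ_A(x) = (x - 3)(x + 4)^2

xI - A = [[x + 4, -26, -1], [0, x - 3, 0], [0, -14, x + 4]].

Expanding det(xI - A) along the first row:
det(xI - A) = + (x + 4)·det([[x - 3, 0], [-14, x + 4]]) - (-26)·det([[0, 0], [0, x + 4]]) + (-1)·det([[0, x - 3], [0, -14]]).

Evaluating gives χ_A(x) = x^3 + 5x^2 - 8x - 48 = (x - 3)(x + 4)^2.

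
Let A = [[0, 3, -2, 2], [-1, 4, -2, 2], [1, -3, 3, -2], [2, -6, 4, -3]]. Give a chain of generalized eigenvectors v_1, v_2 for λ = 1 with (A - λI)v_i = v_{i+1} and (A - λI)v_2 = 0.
We seek v_1 ∈ ker((A - I)^2) \ ker(A - I), then set v_{i+1} = (A - I) v_i.

One such chain is v_1 = [[0, 1, 0, -1]]^T, v_2 = [[1, 1, -1, -2]]^T. Check: (A - I) v_2 = [[0, 0, 0, 0]]^T = 0.

v_1 = [[0, 1, 0, -1]]^T, v_2 = [[1, 1, -1, -2]]^T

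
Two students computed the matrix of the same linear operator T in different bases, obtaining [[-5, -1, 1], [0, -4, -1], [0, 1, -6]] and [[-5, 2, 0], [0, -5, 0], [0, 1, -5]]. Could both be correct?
Yes.

Two matrices over a field are similar if and only if they have the same invariant factors.

Both A and B have characteristic polynomial (x + 5)^3 and minimal polynomial (x + 5)^2. Computing further, both have invariant factors x + 5, (x + 5)^2. Hence A and B are similar.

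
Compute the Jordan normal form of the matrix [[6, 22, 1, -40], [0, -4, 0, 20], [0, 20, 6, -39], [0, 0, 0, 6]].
J = [[-4, 0, 0, 0], [0, 6, 1, 0], [0, 0, 6, 1], [0, 0, 0, 6]]

The characteristic polynomial is det(xI - A) = (x - 6)^3(x + 4), so the eigenvalues are -4 (algebraic multiplicity 1), 6 (algebraic multiplicity 3).

For λ = -4: algebraic multiplicity 1 gives one 1×1 block.

For λ = 6: rank(A - 6I) = 3, rank((A - 6I)^2) = 2, rank((A - 6I)^3) = 1. The eigenspace has dimension 4 - 3 = 1, so there is 1 Jordan block; the rank sequence gives block sizes [3].

Assembling the blocks gives the Jordan form J above.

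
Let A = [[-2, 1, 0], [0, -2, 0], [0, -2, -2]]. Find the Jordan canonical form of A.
The characteristic polynomial is det(xI - A) = (x + 2)^3, so the eigenvalues are -2 (algebraic multiplicity 3).

For λ = -2: rank(A + 2I) = 1, rank((A + 2I)^2) = 0. The eigenspace has dimension 3 - 1 = 2, so there are 2 Jordan blocks; the rank sequence gives block sizes [2, 1].

Assembling the blocks gives the Jordan form J above.

J = [[-2, 1, 0], [0, -2, 0], [0, 0, -2]]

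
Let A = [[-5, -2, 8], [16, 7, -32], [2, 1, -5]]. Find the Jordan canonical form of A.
J = [[-1, 1, 0], [0, -1, 0], [0, 0, -1]]

The characteristic polynomial is det(xI - A) = (x + 1)^3, so the eigenvalues are -1 (algebraic multiplicity 3).

For λ = -1: rank(A + I) = 1, rank((A + I)^2) = 0. The eigenspace has dimension 3 - 1 = 2, so there are 2 Jordan blocks; the rank sequence gives block sizes [2, 1].

Assembling the blocks gives the Jordan form J above.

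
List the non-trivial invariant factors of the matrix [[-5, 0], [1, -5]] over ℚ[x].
The Jordan structure of A has elementary divisors (x + 5)^2. Arranging the block sizes at each eigenvalue in decreasing order and taking row products gives the invariant factors.

Invariant factors (smallest first, each dividing the next): (x + 5)^2.

Check: the last factor (x + 5)^2 is the minimal polynomial, and the product (x + 5)^2 is the characteristic polynomial.

(x + 5)^2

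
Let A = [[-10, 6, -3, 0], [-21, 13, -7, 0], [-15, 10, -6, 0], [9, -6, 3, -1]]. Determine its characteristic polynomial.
xI - A = [[x + 10, -6, 3, 0], [21, x - 13, 7, 0], [15, -10, x + 6, 0], [-9, 6, -3, x + 1]].

Expanding det(xI - A) along the first row:
det(xI - A) = + (x + 10)·det([[x - 13, 7, 0], [-10, x + 6, 0], [6, -3, x + 1]]) - (-6)·det([[21, 7, 0], [15, x + 6, 0], [-9, -3, x + 1]]) + (3)·det([[21, x - 13, 0], [15, -10, 0], [-9, 6, x + 1]]) - (0)·det([[21, x - 13, 7], [15, -10, x + 6], [-9, 6, -3]]).

Evaluating gives χ_A(x) = x^4 + 4x^3 + 6x^2 + 4x + 1 = (x + 1)^4.

χ_A(x) = (x + 1)^4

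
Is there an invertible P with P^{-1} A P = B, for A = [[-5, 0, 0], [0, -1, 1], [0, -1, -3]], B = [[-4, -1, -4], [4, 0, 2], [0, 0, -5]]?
Yes.

Two matrices over a field are similar if and only if they have the same invariant factors.

Both A and B have characteristic polynomial (x + 2)^2(x + 5) and minimal polynomial (x + 2)^2(x + 5). Computing further, both have invariant factors (x + 2)^2(x + 5). Hence A and B are similar.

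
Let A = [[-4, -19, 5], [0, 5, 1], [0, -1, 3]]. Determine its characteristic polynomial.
xI - A = [[x + 4, 19, -5], [0, x - 5, -1], [0, 1, x - 3]].

Expanding det(xI - A) along the first row:
det(xI - A) = + (x + 4)·det([[x - 5, -1], [1, x - 3]]) - (19)·det([[0, -1], [0, x - 3]]) + (-5)·det([[0, x - 5], [0, 1]]).

Evaluating gives χ_A(x) = x^3 - 4x^2 - 16x + 64 = (x - 4)^2(x + 4).

χ_A(x) = (x - 4)^2(x + 4)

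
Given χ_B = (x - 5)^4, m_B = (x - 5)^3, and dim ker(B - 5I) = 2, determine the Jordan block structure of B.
λ = 5: algebraic multiplicity 4 (exponent in χ_B), largest block size 3 (exponent in m_B), 2 blocks (geometric multiplicity). These force block sizes [3, 1].

Jordan blocks: (5, 3), (5, 1)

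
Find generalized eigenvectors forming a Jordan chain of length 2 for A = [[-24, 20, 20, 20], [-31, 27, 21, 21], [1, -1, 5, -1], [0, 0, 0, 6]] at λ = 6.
v_1 = [[2, 2, 2, -1]]^T, v_2 = [[0, 1, -1, 0]]^T

We seek v_1 ∈ ker((A - 6I)^2) \ ker(A - 6I), then set v_{i+1} = (A - 6I) v_i.

One such chain is v_1 = [[2, 2, 2, -1]]^T, v_2 = [[0, 1, -1, 0]]^T. Check: (A - 6I) v_2 = [[0, 0, 0, 0]]^T = 0.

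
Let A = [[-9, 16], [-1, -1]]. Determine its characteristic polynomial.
xI - A = [[x + 9, -16], [1, x + 1]].

Expanding det(xI - A) along the first row:
det(xI - A) = + (x + 9)·det([[x + 1]]) - (-16)·det([[1]]).

Evaluating gives χ_A(x) = x^2 + 10x + 25 = (x + 5)^2.

χ_A(x) = (x + 5)^2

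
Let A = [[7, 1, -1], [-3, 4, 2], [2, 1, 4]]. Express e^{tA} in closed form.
A has Jordan form J = [[5, 1, 0], [0, 5, 1], [0, 0, 5]] with A = PJP^{-1}, so e^{tA} = P e^{tJ} P^{-1}.

For a Jordan block J_k(λ), e^{tJ_k(λ)} = e^{λt} · (I + tN + t^2 N^2/2! + ... + t^{k-1} N^{k-1}/(k-1)!) where N is the nilpotent superdiagonal part.

Assembling the blocks and conjugating back gives the entries of e^{tA} as shown above.

e^{tA} = [[(-t^2 + 4*t + 2)*e^{5*t}/2, t*e^{5*t}, t*(t - 2)*e^{5*t}/2], [t*(t - 6)*e^{5*t}/2, (1 - t)*e^{5*t}, t*(4 - t)*e^{5*t}/2], [t*(4 - t)*e^{5*t}/2, t*e^{5*t}, (t^2/2 - t + 1)*e^{5*t}]]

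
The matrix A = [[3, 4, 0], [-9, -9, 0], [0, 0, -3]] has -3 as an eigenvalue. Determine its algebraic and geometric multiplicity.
The characteristic polynomial is (x + 3)^3, so the factor x + 3 appears with exponent 3: the algebraic multiplicity is 3.

rank(A + 3I) = 1, so the eigenspace has dimension 3 - 1 = 2: the geometric multiplicity is 2.

Since 2 < 3, A is not diagonalizable.

algebraic multiplicity 3, geometric multiplicity 2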